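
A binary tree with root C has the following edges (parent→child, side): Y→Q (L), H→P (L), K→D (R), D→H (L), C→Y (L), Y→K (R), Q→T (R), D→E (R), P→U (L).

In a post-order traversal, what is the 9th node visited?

Y

Post-order visits the left subtree, then the right subtree, then the node.
At C: go left to Y.
  At Y: go left to Q.
    At Q: no left child.
    At Q: go right to T.
      T is a leaf — visit T.
    Visit Q.
  At Y: go right to K.
    At K: no left child.
    At K: go right to D.
      At D: go left to H.
        At H: go left to P.
          At P: go left to U.
            U is a leaf — visit U.
          At P: no right child.
          Visit P.
        At H: no right child.
        Visit H.
      At D: go right to E.
        E is a leaf — visit E.
      Visit D.
    Visit K.
  Visit Y.
At C: no right child.
Visit C.
Full post-order sequence: T, Q, U, P, H, E, D, K, Y, C.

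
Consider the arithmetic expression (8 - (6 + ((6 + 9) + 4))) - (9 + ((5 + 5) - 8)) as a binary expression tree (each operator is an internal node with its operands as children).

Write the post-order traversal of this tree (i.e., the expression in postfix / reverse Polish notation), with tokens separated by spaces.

Post-order on an expression tree gives postfix notation: for each operator, emit left operand, right operand, then the operator.

8 6 6 9 + 4 + + - 9 5 5 + 8 - + -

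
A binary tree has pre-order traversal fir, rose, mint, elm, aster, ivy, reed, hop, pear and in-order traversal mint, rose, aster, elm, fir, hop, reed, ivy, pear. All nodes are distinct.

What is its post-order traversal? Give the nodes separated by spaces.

mint aster elm rose hop reed pear ivy fir

The first element of pre-order is the root; it splits in-order into left and right subtrees.
Root fir: left subtree has 4 nodes {mint, rose, aster, elm}, right has 4 {hop, reed, ivy, pear}.
  Root rose: left subtree has 1 node {mint}, right has 2 {aster, elm}.
    Root elm: left subtree has 1 node {aster}, right has 0 { }.
  Root ivy: left subtree has 2 nodes {hop, reed}, right has 1 {pear}.
    Root reed: left subtree has 1 node {hop}, right has 0 { }.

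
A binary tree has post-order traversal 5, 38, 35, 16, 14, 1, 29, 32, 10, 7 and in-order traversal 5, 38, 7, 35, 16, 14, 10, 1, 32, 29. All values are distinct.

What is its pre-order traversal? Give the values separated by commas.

7, 38, 5, 10, 14, 16, 35, 32, 1, 29

The last element of post-order is the root; it splits in-order into left and right subtrees.
Root 7: left subtree has 2 nodes {5, 38}, right has 7 {35, 16, 14, 10, 1, 32, 29}.
  Root 38: left subtree has 1 node {5}, right has 0 { }.
  Root 10: left subtree has 3 nodes {35, 16, 14}, right has 3 {1, 32, 29}.
    Root 14: left subtree has 2 nodes {35, 16}, right has 0 { }.
      Root 16: left subtree has 1 node {35}, right has 0 { }.
    Root 32: left subtree has 1 node {1}, right has 1 {29}.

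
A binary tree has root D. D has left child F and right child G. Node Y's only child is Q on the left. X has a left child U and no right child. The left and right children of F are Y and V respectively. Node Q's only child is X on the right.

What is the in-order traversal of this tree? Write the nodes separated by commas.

In-order visits the left subtree, then the node, then the right subtree.
At D: go left to F.
  At F: go left to Y.
    At Y: go left to Q.
      At Q: no left child.
      Visit Q.
      At Q: go right to X.
        At X: go left to U.
          U is a leaf — visit U.
        Visit X.
        At X: no right child.
    Visit Y.
    At Y: no right child.
  Visit F.
  At F: go right to V.
    V is a leaf — visit V.
Visit D.
At D: go right to G.
  G is a leaf — visit G.

Q, U, X, Y, F, V, D, G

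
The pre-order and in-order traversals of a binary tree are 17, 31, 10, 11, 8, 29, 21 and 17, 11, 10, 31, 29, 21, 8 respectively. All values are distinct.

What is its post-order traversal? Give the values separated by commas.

The first element of pre-order is the root; it splits in-order into left and right subtrees.
Root 17: left subtree has 0 nodes { }, right has 6 {11, 10, 31, 29, 21, 8}.
  Root 31: left subtree has 2 nodes {11, 10}, right has 3 {29, 21, 8}.
    Root 10: left subtree has 1 node {11}, right has 0 { }.
    Root 8: left subtree has 2 nodes {29, 21}, right has 0 { }.
      Root 29: left subtree has 0 nodes { }, right has 1 {21}.

11, 10, 21, 29, 8, 31, 17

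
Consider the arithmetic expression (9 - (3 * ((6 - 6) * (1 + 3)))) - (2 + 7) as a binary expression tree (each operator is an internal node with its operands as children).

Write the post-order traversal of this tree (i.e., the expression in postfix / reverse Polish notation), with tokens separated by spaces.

Post-order on an expression tree gives postfix notation: for each operator, emit left operand, right operand, then the operator.

9 3 6 6 - 1 3 + * * - 2 7 + -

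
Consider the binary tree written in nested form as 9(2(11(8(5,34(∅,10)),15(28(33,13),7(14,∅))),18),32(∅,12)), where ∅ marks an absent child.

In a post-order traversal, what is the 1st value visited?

5

Post-order visits the left subtree, then the right subtree, then the node.
At 9: go left to 2.
  At 2: go left to 11.
    At 11: go left to 8.
      At 8: go left to 5.
        5 is a leaf — visit 5.
      At 8: go right to 34.
        At 34: no left child.
        At 34: go right to 10.
          10 is a leaf — visit 10.
        Visit 34.
      Visit 8.
    At 11: go right to 15.
      At 15: go left to 28.
        At 28: go left to 33.
          33 is a leaf — visit 33.
        At 28: go right to 13.
          13 is a leaf — visit 13.
        Visit 28.
      At 15: go right to 7.
        At 7: go left to 14.
          14 is a leaf — visit 14.
        At 7: no right child.
        Visit 7.
      Visit 15.
    Visit 11.
  At 2: go right to 18.
    18 is a leaf — visit 18.
  Visit 2.
At 9: go right to 32.
  At 32: no left child.
  At 32: go right to 12.
    12 is a leaf — visit 12.
  Visit 32.
Visit 9.
Full post-order sequence: 5, 10, 34, 8, 33, 13, 28, 14, 7, 15, 11, 18, 2, 12, 32, 9.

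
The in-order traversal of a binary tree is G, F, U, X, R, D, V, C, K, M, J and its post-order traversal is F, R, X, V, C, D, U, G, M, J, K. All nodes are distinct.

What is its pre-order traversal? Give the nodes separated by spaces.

K G U F D X R C V J M

The last element of post-order is the root; it splits in-order into left and right subtrees.
Root K: left subtree has 8 nodes {G, F, U, X, R, D, V, C}, right has 2 {M, J}.
  Root G: left subtree has 0 nodes { }, right has 7 {F, U, X, R, D, V, C}.
    Root U: left subtree has 1 node {F}, right has 5 {X, R, D, V, C}.
      Root D: left subtree has 2 nodes {X, R}, right has 2 {V, C}.
        Root X: left subtree has 0 nodes { }, right has 1 {R}.
        Root C: left subtree has 1 node {V}, right has 0 { }.
  Root J: left subtree has 1 node {M}, right has 0 { }.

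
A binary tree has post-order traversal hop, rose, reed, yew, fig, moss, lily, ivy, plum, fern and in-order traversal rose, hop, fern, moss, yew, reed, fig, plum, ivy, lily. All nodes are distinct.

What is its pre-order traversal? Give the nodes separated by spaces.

The last element of post-order is the root; it splits in-order into left and right subtrees.
Root fern: left subtree has 2 nodes {rose, hop}, right has 7 {moss, yew, reed, fig, plum, ivy, lily}.
  Root rose: left subtree has 0 nodes { }, right has 1 {hop}.
  Root plum: left subtree has 4 nodes {moss, yew, reed, fig}, right has 2 {ivy, lily}.
    Root moss: left subtree has 0 nodes { }, right has 3 {yew, reed, fig}.
      Root fig: left subtree has 2 nodes {yew, reed}, right has 0 { }.
        Root yew: left subtree has 0 nodes { }, right has 1 {reed}.
    Root ivy: left subtree has 0 nodes { }, right has 1 {lily}.

fern rose hop plum moss fig yew reed ivy lily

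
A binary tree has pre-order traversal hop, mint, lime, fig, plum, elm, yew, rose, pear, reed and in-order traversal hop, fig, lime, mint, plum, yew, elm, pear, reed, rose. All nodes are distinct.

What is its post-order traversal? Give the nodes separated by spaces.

fig lime yew reed pear rose elm plum mint hop

The first element of pre-order is the root; it splits in-order into left and right subtrees.
Root hop: left subtree has 0 nodes { }, right has 9 {fig, lime, mint, plum, yew, elm, pear, reed, rose}.
  Root mint: left subtree has 2 nodes {fig, lime}, right has 6 {plum, yew, elm, pear, reed, rose}.
    Root lime: left subtree has 1 node {fig}, right has 0 { }.
    Root plum: left subtree has 0 nodes { }, right has 5 {yew, elm, pear, reed, rose}.
      Root elm: left subtree has 1 node {yew}, right has 3 {pear, reed, rose}.
        Root rose: left subtree has 2 nodes {pear, reed}, right has 0 { }.
          Root pear: left subtree has 0 nodes { }, right has 1 {reed}.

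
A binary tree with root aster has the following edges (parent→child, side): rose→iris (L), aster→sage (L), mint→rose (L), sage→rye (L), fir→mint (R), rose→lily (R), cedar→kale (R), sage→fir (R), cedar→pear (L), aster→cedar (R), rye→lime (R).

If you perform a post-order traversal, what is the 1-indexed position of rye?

2

Post-order visits the left subtree, then the right subtree, then the node.
At aster: go left to sage.
  At sage: go left to rye.
    At rye: no left child.
    At rye: go right to lime.
      lime is a leaf — visit lime.
    Visit rye.
  At sage: go right to fir.
    At fir: no left child.
    At fir: go right to mint.
      At mint: go left to rose.
        At rose: go left to iris.
          iris is a leaf — visit iris.
        At rose: go right to lily.
          lily is a leaf — visit lily.
        Visit rose.
      At mint: no right child.
      Visit mint.
    Visit fir.
  Visit sage.
At aster: go right to cedar.
  At cedar: go left to pear.
    pear is a leaf — visit pear.
  At cedar: go right to kale.
    kale is a leaf — visit kale.
  Visit cedar.
Visit aster.
Full post-order sequence: lime, rye, iris, lily, rose, mint, fir, sage, pear, kale, cedar, aster.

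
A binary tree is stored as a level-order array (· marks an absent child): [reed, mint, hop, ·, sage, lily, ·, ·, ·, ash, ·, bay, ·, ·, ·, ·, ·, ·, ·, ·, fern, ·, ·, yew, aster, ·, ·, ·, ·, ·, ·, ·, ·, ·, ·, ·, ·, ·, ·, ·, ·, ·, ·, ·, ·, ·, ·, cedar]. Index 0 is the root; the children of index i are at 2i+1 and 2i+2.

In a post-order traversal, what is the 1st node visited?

fern

Post-order visits the left subtree, then the right subtree, then the node.
At reed: go left to mint.
  At mint: no left child.
  At mint: go right to sage.
    At sage: go left to ash.
      At ash: no left child.
      At ash: go right to fern.
        fern is a leaf — visit fern.
      Visit ash.
    At sage: no right child.
    Visit sage.
  Visit mint.
At reed: go right to hop.
  At hop: go left to lily.
    At lily: go left to bay.
      At bay: go left to yew.
        At yew: go left to cedar.
          cedar is a leaf — visit cedar.
        At yew: no right child.
        Visit yew.
      At bay: go right to aster.
        aster is a leaf — visit aster.
      Visit bay.
    At lily: no right child.
    Visit lily.
  At hop: no right child.
  Visit hop.
Visit reed.
Full post-order sequence: fern, ash, sage, mint, cedar, yew, aster, bay, lily, hop, reed.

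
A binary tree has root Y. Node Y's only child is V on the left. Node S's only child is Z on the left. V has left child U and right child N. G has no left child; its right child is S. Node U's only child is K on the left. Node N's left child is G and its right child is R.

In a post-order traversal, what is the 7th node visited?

N

Post-order visits the left subtree, then the right subtree, then the node.
At Y: go left to V.
  At V: go left to U.
    At U: go left to K.
      K is a leaf — visit K.
    At U: no right child.
    Visit U.
  At V: go right to N.
    At N: go left to G.
      At G: no left child.
      At G: go right to S.
        At S: go left to Z.
          Z is a leaf — visit Z.
        At S: no right child.
        Visit S.
      Visit G.
    At N: go right to R.
      R is a leaf — visit R.
    Visit N.
  Visit V.
At Y: no right child.
Visit Y.
Full post-order sequence: K, U, Z, S, G, R, N, V, Y.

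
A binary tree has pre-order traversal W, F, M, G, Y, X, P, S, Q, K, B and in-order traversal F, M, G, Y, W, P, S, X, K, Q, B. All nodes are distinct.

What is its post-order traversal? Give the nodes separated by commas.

The first element of pre-order is the root; it splits in-order into left and right subtrees.
Root W: left subtree has 4 nodes {F, M, G, Y}, right has 6 {P, S, X, K, Q, B}.
  Root F: left subtree has 0 nodes { }, right has 3 {M, G, Y}.
    Root M: left subtree has 0 nodes { }, right has 2 {G, Y}.
      Root G: left subtree has 0 nodes { }, right has 1 {Y}.
  Root X: left subtree has 2 nodes {P, S}, right has 3 {K, Q, B}.
    Root P: left subtree has 0 nodes { }, right has 1 {S}.
    Root Q: left subtree has 1 node {K}, right has 1 {B}.

Y, G, M, F, S, P, K, B, Q, X, W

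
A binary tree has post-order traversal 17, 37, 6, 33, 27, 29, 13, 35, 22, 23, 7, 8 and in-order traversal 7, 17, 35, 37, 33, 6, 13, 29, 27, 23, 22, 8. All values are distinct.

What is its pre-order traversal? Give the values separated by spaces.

8 7 23 35 17 13 33 37 6 29 27 22

The last element of post-order is the root; it splits in-order into left and right subtrees.
Root 8: left subtree has 11 nodes {7, 17, 35, 37, 33, 6, 13, 29, 27, 23, 22}, right has 0 { }.
  Root 7: left subtree has 0 nodes { }, right has 10 {17, 35, 37, 33, 6, 13, 29, 27, 23, 22}.
    Root 23: left subtree has 8 nodes {17, 35, 37, 33, 6, 13, 29, 27}, right has 1 {22}.
      Root 35: left subtree has 1 node {17}, right has 6 {37, 33, 6, 13, 29, 27}.
        Root 13: left subtree has 3 nodes {37, 33, 6}, right has 2 {29, 27}.
          Root 33: left subtree has 1 node {37}, right has 1 {6}.
          Root 29: left subtree has 0 nodes { }, right has 1 {27}.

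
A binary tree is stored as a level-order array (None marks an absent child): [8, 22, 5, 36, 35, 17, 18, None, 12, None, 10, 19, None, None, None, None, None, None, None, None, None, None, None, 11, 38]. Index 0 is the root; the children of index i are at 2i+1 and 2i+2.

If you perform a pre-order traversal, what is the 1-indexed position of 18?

12

Pre-order visits the node, then its left subtree, then its right subtree.
Visit 8.
At 8: go left to 22.
  Visit 22.
  At 22: go left to 36.
    Visit 36.
    At 36: no left child.
    At 36: go right to 12.
      12 is a leaf — visit 12.
  At 22: go right to 35.
    Visit 35.
    At 35: no left child.
    At 35: go right to 10.
      10 is a leaf — visit 10.
At 8: go right to 5.
  Visit 5.
  At 5: go left to 17.
    Visit 17.
    At 17: go left to 19.
      Visit 19.
      At 19: go left to 11.
        11 is a leaf — visit 11.
      At 19: go right to 38.
        38 is a leaf — visit 38.
    At 17: no right child.
  At 5: go right to 18.
    18 is a leaf — visit 18.
Full pre-order sequence: 8, 22, 36, 12, 35, 10, 5, 17, 19, 11, 38, 18.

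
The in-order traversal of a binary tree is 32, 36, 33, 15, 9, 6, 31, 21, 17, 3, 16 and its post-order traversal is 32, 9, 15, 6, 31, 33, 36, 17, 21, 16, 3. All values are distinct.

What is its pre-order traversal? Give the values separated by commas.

3, 21, 36, 32, 33, 31, 6, 15, 9, 17, 16

The last element of post-order is the root; it splits in-order into left and right subtrees.
Root 3: left subtree has 9 nodes {32, 36, 33, 15, 9, 6, 31, 21, 17}, right has 1 {16}.
  Root 21: left subtree has 7 nodes {32, 36, 33, 15, 9, 6, 31}, right has 1 {17}.
    Root 36: left subtree has 1 node {32}, right has 5 {33, 15, 9, 6, 31}.
      Root 33: left subtree has 0 nodes { }, right has 4 {15, 9, 6, 31}.
        Root 31: left subtree has 3 nodes {15, 9, 6}, right has 0 { }.
          Root 6: left subtree has 2 nodes {15, 9}, right has 0 { }.
            Root 15: left subtree has 0 nodes { }, right has 1 {9}.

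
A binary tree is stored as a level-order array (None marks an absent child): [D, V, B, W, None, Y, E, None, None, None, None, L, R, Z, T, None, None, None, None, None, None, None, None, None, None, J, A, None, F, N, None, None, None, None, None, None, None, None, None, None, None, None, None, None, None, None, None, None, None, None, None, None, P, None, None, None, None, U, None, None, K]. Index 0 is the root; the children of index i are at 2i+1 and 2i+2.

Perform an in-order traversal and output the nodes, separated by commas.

In-order visits the left subtree, then the node, then the right subtree.
At D: go left to V.
  At V: go left to W.
    W is a leaf — visit W.
  Visit V.
  At V: no right child.
Visit D.
At D: go right to B.
  At B: go left to Y.
    At Y: go left to L.
      L is a leaf — visit L.
    Visit Y.
    At Y: go right to R.
      At R: go left to J.
        At J: no left child.
        Visit J.
        At J: go right to P.
          P is a leaf — visit P.
      Visit R.
      At R: go right to A.
        A is a leaf — visit A.
  Visit B.
  At B: go right to E.
    At E: go left to Z.
      At Z: no left child.
      Visit Z.
      At Z: go right to F.
        At F: go left to U.
          U is a leaf — visit U.
        Visit F.
        At F: no right child.
    Visit E.
    At E: go right to T.
      At T: go left to N.
        At N: no left child.
        Visit N.
        At N: go right to K.
          K is a leaf — visit K.
      Visit T.
      At T: no right child.

W, V, D, L, Y, J, P, R, A, B, Z, U, F, E, N, K, T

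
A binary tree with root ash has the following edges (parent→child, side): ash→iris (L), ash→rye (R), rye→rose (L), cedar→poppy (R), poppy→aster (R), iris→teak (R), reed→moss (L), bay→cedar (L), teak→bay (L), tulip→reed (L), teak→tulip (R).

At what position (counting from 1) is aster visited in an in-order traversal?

4

In-order visits the left subtree, then the node, then the right subtree.
At ash: go left to iris.
  At iris: no left child.
  Visit iris.
  At iris: go right to teak.
    At teak: go left to bay.
      At bay: go left to cedar.
        At cedar: no left child.
        Visit cedar.
        At cedar: go right to poppy.
          At poppy: no left child.
          Visit poppy.
          At poppy: go right to aster.
            aster is a leaf — visit aster.
      Visit bay.
      At bay: no right child.
    Visit teak.
    At teak: go right to tulip.
      At tulip: go left to reed.
        At reed: go left to moss.
          moss is a leaf — visit moss.
        Visit reed.
        At reed: no right child.
      Visit tulip.
      At tulip: no right child.
Visit ash.
At ash: go right to rye.
  At rye: go left to rose.
    rose is a leaf — visit rose.
  Visit rye.
  At rye: no right child.
Full in-order sequence: iris, cedar, poppy, aster, bay, teak, moss, reed, tulip, ash, rose, rye.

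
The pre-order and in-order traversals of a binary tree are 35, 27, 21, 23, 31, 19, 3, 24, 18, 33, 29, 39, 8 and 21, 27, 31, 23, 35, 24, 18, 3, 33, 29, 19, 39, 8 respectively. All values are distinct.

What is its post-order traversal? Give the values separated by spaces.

The first element of pre-order is the root; it splits in-order into left and right subtrees.
Root 35: left subtree has 4 nodes {21, 27, 31, 23}, right has 8 {24, 18, 3, 33, 29, 19, 39, 8}.
  Root 27: left subtree has 1 node {21}, right has 2 {31, 23}.
    Root 23: left subtree has 1 node {31}, right has 0 { }.
  Root 19: left subtree has 5 nodes {24, 18, 3, 33, 29}, right has 2 {39, 8}.
    Root 3: left subtree has 2 nodes {24, 18}, right has 2 {33, 29}.
      Root 24: left subtree has 0 nodes { }, right has 1 {18}.
      Root 33: left subtree has 0 nodes { }, right has 1 {29}.
    Root 39: left subtree has 0 nodes { }, right has 1 {8}.

21 31 23 27 18 24 29 33 3 8 39 19 35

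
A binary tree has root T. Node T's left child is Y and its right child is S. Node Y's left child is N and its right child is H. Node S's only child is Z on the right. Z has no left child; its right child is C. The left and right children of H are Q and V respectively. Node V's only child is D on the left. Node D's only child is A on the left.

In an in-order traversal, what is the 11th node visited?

In-order visits the left subtree, then the node, then the right subtree.
At T: go left to Y.
  At Y: go left to N.
    N is a leaf — visit N.
  Visit Y.
  At Y: go right to H.
    At H: go left to Q.
      Q is a leaf — visit Q.
    Visit H.
    At H: go right to V.
      At V: go left to D.
        At D: go left to A.
          A is a leaf — visit A.
        Visit D.
        At D: no right child.
      Visit V.
      At V: no right child.
Visit T.
At T: go right to S.
  At S: no left child.
  Visit S.
  At S: go right to Z.
    At Z: no left child.
    Visit Z.
    At Z: go right to C.
      C is a leaf — visit C.
Full in-order sequence: N, Y, Q, H, A, D, V, T, S, Z, C.

C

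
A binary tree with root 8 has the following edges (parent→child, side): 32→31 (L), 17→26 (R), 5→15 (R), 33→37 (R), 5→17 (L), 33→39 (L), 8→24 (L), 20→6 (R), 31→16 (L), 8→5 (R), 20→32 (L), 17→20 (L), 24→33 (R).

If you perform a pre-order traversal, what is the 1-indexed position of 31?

10

Pre-order visits the node, then its left subtree, then its right subtree.
Visit 8.
At 8: go left to 24.
  Visit 24.
  At 24: no left child.
  At 24: go right to 33.
    Visit 33.
    At 33: go left to 39.
      39 is a leaf — visit 39.
    At 33: go right to 37.
      37 is a leaf — visit 37.
At 8: go right to 5.
  Visit 5.
  At 5: go left to 17.
    Visit 17.
    At 17: go left to 20.
      Visit 20.
      At 20: go left to 32.
        Visit 32.
        At 32: go left to 31.
          Visit 31.
          At 31: go left to 16.
            16 is a leaf — visit 16.
          At 31: no right child.
        At 32: no right child.
      At 20: go right to 6.
        6 is a leaf — visit 6.
    At 17: go right to 26.
      26 is a leaf — visit 26.
  At 5: go right to 15.
    15 is a leaf — visit 15.
Full pre-order sequence: 8, 24, 33, 39, 37, 5, 17, 20, 32, 31, 16, 6, 26, 15.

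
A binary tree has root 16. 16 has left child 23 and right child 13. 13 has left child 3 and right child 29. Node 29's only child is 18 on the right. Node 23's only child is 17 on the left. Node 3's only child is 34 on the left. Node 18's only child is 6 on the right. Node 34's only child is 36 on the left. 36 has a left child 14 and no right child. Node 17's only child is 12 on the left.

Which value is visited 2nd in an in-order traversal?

17

In-order visits the left subtree, then the node, then the right subtree.
At 16: go left to 23.
  At 23: go left to 17.
    At 17: go left to 12.
      12 is a leaf — visit 12.
    Visit 17.
    At 17: no right child.
  Visit 23.
  At 23: no right child.
Visit 16.
At 16: go right to 13.
  At 13: go left to 3.
    At 3: go left to 34.
      At 34: go left to 36.
        At 36: go left to 14.
          14 is a leaf — visit 14.
        Visit 36.
        At 36: no right child.
      Visit 34.
      At 34: no right child.
    Visit 3.
    At 3: no right child.
  Visit 13.
  At 13: go right to 29.
    At 29: no left child.
    Visit 29.
    At 29: go right to 18.
      At 18: no left child.
      Visit 18.
      At 18: go right to 6.
        6 is a leaf — visit 6.
Full in-order sequence: 12, 17, 23, 16, 14, 36, 34, 3, 13, 29, 18, 6.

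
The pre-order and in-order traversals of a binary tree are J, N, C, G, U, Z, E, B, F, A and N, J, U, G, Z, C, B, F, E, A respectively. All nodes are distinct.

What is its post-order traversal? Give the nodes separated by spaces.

N U Z G F B A E C J

The first element of pre-order is the root; it splits in-order into left and right subtrees.
Root J: left subtree has 1 node {N}, right has 8 {U, G, Z, C, B, F, E, A}.
  Root C: left subtree has 3 nodes {U, G, Z}, right has 4 {B, F, E, A}.
    Root G: left subtree has 1 node {U}, right has 1 {Z}.
    Root E: left subtree has 2 nodes {B, F}, right has 1 {A}.
      Root B: left subtree has 0 nodes { }, right has 1 {F}.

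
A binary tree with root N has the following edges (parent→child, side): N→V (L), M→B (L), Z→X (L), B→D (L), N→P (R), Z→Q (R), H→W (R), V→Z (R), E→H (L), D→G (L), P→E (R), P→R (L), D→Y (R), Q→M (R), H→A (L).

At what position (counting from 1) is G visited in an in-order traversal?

In-order visits the left subtree, then the node, then the right subtree.
At N: go left to V.
  At V: no left child.
  Visit V.
  At V: go right to Z.
    At Z: go left to X.
      X is a leaf — visit X.
    Visit Z.
    At Z: go right to Q.
      At Q: no left child.
      Visit Q.
      At Q: go right to M.
        At M: go left to B.
          At B: go left to D.
            At D: go left to G.
              G is a leaf — visit G.
            Visit D.
            At D: go right to Y.
              Y is a leaf — visit Y.
          Visit B.
          At B: no right child.
        Visit M.
        At M: no right child.
Visit N.
At N: go right to P.
  At P: go left to R.
    R is a leaf — visit R.
  Visit P.
  At P: go right to E.
    At E: go left to H.
      At H: go left to A.
        A is a leaf — visit A.
      Visit H.
      At H: go right to W.
        W is a leaf — visit W.
    Visit E.
    At E: no right child.
Full in-order sequence: V, X, Z, Q, G, D, Y, B, M, N, R, P, A, H, W, E.

5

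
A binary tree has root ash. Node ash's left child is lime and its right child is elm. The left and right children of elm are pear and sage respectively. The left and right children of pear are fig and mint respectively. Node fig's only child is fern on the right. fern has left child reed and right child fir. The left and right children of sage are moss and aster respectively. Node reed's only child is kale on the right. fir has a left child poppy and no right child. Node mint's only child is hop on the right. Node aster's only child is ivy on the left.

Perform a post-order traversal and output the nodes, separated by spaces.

lime kale reed poppy fir fern fig hop mint pear moss ivy aster sage elm ash

Post-order visits the left subtree, then the right subtree, then the node.
At ash: go left to lime.
  lime is a leaf — visit lime.
At ash: go right to elm.
  At elm: go left to pear.
    At pear: go left to fig.
      At fig: no left child.
      At fig: go right to fern.
        At fern: go left to reed.
          At reed: no left child.
          At reed: go right to kale.
            kale is a leaf — visit kale.
          Visit reed.
        At fern: go right to fir.
          At fir: go left to poppy.
            poppy is a leaf — visit poppy.
          At fir: no right child.
          Visit fir.
        Visit fern.
      Visit fig.
    At pear: go right to mint.
      At mint: no left child.
      At mint: go right to hop.
        hop is a leaf — visit hop.
      Visit mint.
    Visit pear.
  At elm: go right to sage.
    At sage: go left to moss.
      moss is a leaf — visit moss.
    At sage: go right to aster.
      At aster: go left to ivy.
        ivy is a leaf — visit ivy.
      At aster: no right child.
      Visit aster.
    Visit sage.
  Visit elm.
Visit ash.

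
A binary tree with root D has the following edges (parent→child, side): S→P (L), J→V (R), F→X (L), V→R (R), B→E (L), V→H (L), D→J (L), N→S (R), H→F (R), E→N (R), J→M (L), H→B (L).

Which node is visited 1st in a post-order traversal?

M

Post-order visits the left subtree, then the right subtree, then the node.
At D: go left to J.
  At J: go left to M.
    M is a leaf — visit M.
  At J: go right to V.
    At V: go left to H.
      At H: go left to B.
        At B: go left to E.
          At E: no left child.
          At E: go right to N.
            At N: no left child.
            At N: go right to S.
              At S: go left to P.
                P is a leaf — visit P.
              At S: no right child.
              Visit S.
            Visit N.
          Visit E.
        At B: no right child.
        Visit B.
      At H: go right to F.
        At F: go left to X.
          X is a leaf — visit X.
        At F: no right child.
        Visit F.
      Visit H.
    At V: go right to R.
      R is a leaf — visit R.
    Visit V.
  Visit J.
At D: no right child.
Visit D.
Full post-order sequence: M, P, S, N, E, B, X, F, H, R, V, J, D.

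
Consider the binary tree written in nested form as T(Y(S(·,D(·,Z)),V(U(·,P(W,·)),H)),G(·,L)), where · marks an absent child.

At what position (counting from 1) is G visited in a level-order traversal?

3

Level-order visits nodes level by level from the root, left to right within each level.
Level 0: T
Level 1: Y, G
Level 2: S, V, L
Level 3: D, U, H
Level 4: Z, P
Level 5: W
Full level-order sequence: T, Y, G, S, V, L, D, U, H, Z, P, W.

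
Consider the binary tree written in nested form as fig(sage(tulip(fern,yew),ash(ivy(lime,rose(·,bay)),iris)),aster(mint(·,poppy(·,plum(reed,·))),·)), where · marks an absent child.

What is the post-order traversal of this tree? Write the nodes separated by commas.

fern, yew, tulip, lime, bay, rose, ivy, iris, ash, sage, reed, plum, poppy, mint, aster, fig

Post-order visits the left subtree, then the right subtree, then the node.
At fig: go left to sage.
  At sage: go left to tulip.
    At tulip: go left to fern.
      fern is a leaf — visit fern.
    At tulip: go right to yew.
      yew is a leaf — visit yew.
    Visit tulip.
  At sage: go right to ash.
    At ash: go left to ivy.
      At ivy: go left to lime.
        lime is a leaf — visit lime.
      At ivy: go right to rose.
        At rose: no left child.
        At rose: go right to bay.
          bay is a leaf — visit bay.
        Visit rose.
      Visit ivy.
    At ash: go right to iris.
      iris is a leaf — visit iris.
    Visit ash.
  Visit sage.
At fig: go right to aster.
  At aster: go left to mint.
    At mint: no left child.
    At mint: go right to poppy.
      At poppy: no left child.
      At poppy: go right to plum.
        At plum: go left to reed.
          reed is a leaf — visit reed.
        At plum: no right child.
        Visit plum.
      Visit poppy.
    Visit mint.
  At aster: no right child.
  Visit aster.
Visit fig.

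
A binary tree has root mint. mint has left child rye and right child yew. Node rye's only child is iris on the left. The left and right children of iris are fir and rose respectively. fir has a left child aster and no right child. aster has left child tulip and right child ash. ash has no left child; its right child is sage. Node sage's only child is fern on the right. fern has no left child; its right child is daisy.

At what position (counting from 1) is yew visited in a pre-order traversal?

Pre-order visits the node, then its left subtree, then its right subtree.
Visit mint.
At mint: go left to rye.
  Visit rye.
  At rye: go left to iris.
    Visit iris.
    At iris: go left to fir.
      Visit fir.
      At fir: go left to aster.
        Visit aster.
        At aster: go left to tulip.
          tulip is a leaf — visit tulip.
        At aster: go right to ash.
          Visit ash.
          At ash: no left child.
          At ash: go right to sage.
            Visit sage.
            At sage: no left child.
            At sage: go right to fern.
              Visit fern.
              At fern: no left child.
              At fern: go right to daisy.
                daisy is a leaf — visit daisy.
      At fir: no right child.
    At iris: go right to rose.
      rose is a leaf — visit rose.
  At rye: no right child.
At mint: go right to yew.
  yew is a leaf — visit yew.
Full pre-order sequence: mint, rye, iris, fir, aster, tulip, ash, sage, fern, daisy, rose, yew.

12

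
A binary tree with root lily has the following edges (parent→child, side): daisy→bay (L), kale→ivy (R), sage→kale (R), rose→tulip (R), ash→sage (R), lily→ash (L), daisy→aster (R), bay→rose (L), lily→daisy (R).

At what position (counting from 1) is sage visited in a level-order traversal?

Level-order visits nodes level by level from the root, left to right within each level.
Level 0: lily
Level 1: ash, daisy
Level 2: sage, bay, aster
Level 3: kale, rose
Level 4: ivy, tulip
Full level-order sequence: lily, ash, daisy, sage, bay, aster, kale, rose, ivy, tulip.

4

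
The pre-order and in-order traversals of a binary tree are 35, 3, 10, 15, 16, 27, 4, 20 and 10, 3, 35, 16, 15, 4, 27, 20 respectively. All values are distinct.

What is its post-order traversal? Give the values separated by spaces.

The first element of pre-order is the root; it splits in-order into left and right subtrees.
Root 35: left subtree has 2 nodes {10, 3}, right has 5 {16, 15, 4, 27, 20}.
  Root 3: left subtree has 1 node {10}, right has 0 { }.
  Root 15: left subtree has 1 node {16}, right has 3 {4, 27, 20}.
    Root 27: left subtree has 1 node {4}, right has 1 {20}.

10 3 16 4 20 27 15 35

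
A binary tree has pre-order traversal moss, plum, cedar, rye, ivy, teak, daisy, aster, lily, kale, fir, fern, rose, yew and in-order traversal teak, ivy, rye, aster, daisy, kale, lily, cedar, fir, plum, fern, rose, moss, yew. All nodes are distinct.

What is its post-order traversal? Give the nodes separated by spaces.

teak ivy aster kale lily daisy rye fir cedar rose fern plum yew moss

The first element of pre-order is the root; it splits in-order into left and right subtrees.
Root moss: left subtree has 12 nodes {teak, ivy, rye, aster, daisy, kale, lily, cedar, fir, plum, fern, rose}, right has 1 {yew}.
  Root plum: left subtree has 9 nodes {teak, ivy, rye, aster, daisy, kale, lily, cedar, fir}, right has 2 {fern, rose}.
    Root cedar: left subtree has 7 nodes {teak, ivy, rye, aster, daisy, kale, lily}, right has 1 {fir}.
      Root rye: left subtree has 2 nodes {teak, ivy}, right has 4 {aster, daisy, kale, lily}.
        Root ivy: left subtree has 1 node {teak}, right has 0 { }.
        Root daisy: left subtree has 1 node {aster}, right has 2 {kale, lily}.
          Root lily: left subtree has 1 node {kale}, right has 0 { }.
    Root fern: left subtree has 0 nodes { }, right has 1 {rose}.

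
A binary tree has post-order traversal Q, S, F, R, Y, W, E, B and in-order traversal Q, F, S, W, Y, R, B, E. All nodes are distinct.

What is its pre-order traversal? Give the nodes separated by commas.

B, W, F, Q, S, Y, R, E

The last element of post-order is the root; it splits in-order into left and right subtrees.
Root B: left subtree has 6 nodes {Q, F, S, W, Y, R}, right has 1 {E}.
  Root W: left subtree has 3 nodes {Q, F, S}, right has 2 {Y, R}.
    Root F: left subtree has 1 node {Q}, right has 1 {S}.
    Root Y: left subtree has 0 nodes { }, right has 1 {R}.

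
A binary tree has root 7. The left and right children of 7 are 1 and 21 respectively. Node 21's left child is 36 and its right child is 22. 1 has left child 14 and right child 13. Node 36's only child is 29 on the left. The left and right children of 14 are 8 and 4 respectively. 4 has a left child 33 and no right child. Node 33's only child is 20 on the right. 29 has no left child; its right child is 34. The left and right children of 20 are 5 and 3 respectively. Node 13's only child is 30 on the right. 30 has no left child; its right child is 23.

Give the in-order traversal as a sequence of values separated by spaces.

In-order visits the left subtree, then the node, then the right subtree.
At 7: go left to 1.
  At 1: go left to 14.
    At 14: go left to 8.
      8 is a leaf — visit 8.
    Visit 14.
    At 14: go right to 4.
      At 4: go left to 33.
        At 33: no left child.
        Visit 33.
        At 33: go right to 20.
          At 20: go left to 5.
            5 is a leaf — visit 5.
          Visit 20.
          At 20: go right to 3.
            3 is a leaf — visit 3.
      Visit 4.
      At 4: no right child.
  Visit 1.
  At 1: go right to 13.
    At 13: no left child.
    Visit 13.
    At 13: go right to 30.
      At 30: no left child.
      Visit 30.
      At 30: go right to 23.
        23 is a leaf — visit 23.
Visit 7.
At 7: go right to 21.
  At 21: go left to 36.
    At 36: go left to 29.
      At 29: no left child.
      Visit 29.
      At 29: go right to 34.
        34 is a leaf — visit 34.
    Visit 36.
    At 36: no right child.
  Visit 21.
  At 21: go right to 22.
    22 is a leaf — visit 22.

8 14 33 5 20 3 4 1 13 30 23 7 29 34 36 21 22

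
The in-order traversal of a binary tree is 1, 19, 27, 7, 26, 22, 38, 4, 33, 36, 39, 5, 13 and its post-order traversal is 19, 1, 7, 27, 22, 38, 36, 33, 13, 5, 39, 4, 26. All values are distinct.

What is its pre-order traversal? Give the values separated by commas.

The last element of post-order is the root; it splits in-order into left and right subtrees.
Root 26: left subtree has 4 nodes {1, 19, 27, 7}, right has 8 {22, 38, 4, 33, 36, 39, 5, 13}.
  Root 27: left subtree has 2 nodes {1, 19}, right has 1 {7}.
    Root 1: left subtree has 0 nodes { }, right has 1 {19}.
  Root 4: left subtree has 2 nodes {22, 38}, right has 5 {33, 36, 39, 5, 13}.
    Root 38: left subtree has 1 node {22}, right has 0 { }.
    Root 39: left subtree has 2 nodes {33, 36}, right has 2 {5, 13}.
      Root 33: left subtree has 0 nodes { }, right has 1 {36}.
      Root 5: left subtree has 0 nodes { }, right has 1 {13}.

26, 27, 1, 19, 7, 4, 38, 22, 39, 33, 36, 5, 13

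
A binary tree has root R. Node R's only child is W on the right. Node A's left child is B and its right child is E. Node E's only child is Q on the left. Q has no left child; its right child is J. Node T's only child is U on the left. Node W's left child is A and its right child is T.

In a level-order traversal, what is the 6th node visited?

Level-order visits nodes level by level from the root, left to right within each level.
Level 0: R
Level 1: W
Level 2: A, T
Level 3: B, E, U
Level 4: Q
Level 5: J
Full level-order sequence: R, W, A, T, B, E, U, Q, J.

E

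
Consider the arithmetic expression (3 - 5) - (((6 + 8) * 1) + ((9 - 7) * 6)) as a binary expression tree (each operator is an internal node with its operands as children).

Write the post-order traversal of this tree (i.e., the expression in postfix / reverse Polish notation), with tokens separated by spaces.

Post-order on an expression tree gives postfix notation: for each operator, emit left operand, right operand, then the operator.

3 5 - 6 8 + 1 * 9 7 - 6 * + -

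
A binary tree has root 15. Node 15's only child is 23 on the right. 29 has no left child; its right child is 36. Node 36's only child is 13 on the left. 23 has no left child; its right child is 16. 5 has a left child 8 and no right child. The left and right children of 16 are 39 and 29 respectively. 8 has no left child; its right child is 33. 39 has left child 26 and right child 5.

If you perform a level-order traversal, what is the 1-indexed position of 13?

Level-order visits nodes level by level from the root, left to right within each level.
Level 0: 15
Level 1: 23
Level 2: 16
Level 3: 39, 29
Level 4: 26, 5, 36
Level 5: 8, 13
Level 6: 33
Full level-order sequence: 15, 23, 16, 39, 29, 26, 5, 36, 8, 13, 33.

10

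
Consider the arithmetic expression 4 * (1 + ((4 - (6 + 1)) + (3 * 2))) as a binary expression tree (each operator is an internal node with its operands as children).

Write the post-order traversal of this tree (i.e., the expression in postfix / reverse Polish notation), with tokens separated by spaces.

4 1 4 6 1 + - 3 2 * + + *

Post-order on an expression tree gives postfix notation: for each operator, emit left operand, right operand, then the operator.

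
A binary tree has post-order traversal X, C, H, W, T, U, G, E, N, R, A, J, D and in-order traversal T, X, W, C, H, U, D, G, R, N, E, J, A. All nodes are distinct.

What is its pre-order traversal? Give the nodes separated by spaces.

D U T W X H C J R G N E A

The last element of post-order is the root; it splits in-order into left and right subtrees.
Root D: left subtree has 6 nodes {T, X, W, C, H, U}, right has 6 {G, R, N, E, J, A}.
  Root U: left subtree has 5 nodes {T, X, W, C, H}, right has 0 { }.
    Root T: left subtree has 0 nodes { }, right has 4 {X, W, C, H}.
      Root W: left subtree has 1 node {X}, right has 2 {C, H}.
        Root H: left subtree has 1 node {C}, right has 0 { }.
  Root J: left subtree has 4 nodes {G, R, N, E}, right has 1 {A}.
    Root R: left subtree has 1 node {G}, right has 2 {N, E}.
      Root N: left subtree has 0 nodes { }, right has 1 {E}.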